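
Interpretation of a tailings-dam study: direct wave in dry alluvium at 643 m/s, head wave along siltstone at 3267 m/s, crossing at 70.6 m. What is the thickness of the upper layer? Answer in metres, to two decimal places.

h = (x_cross/2)·√((V₂−V₁)/(V₂+V₁)).
(V₂−V₁)/(V₂+V₁) = (3267−643)/(3267+643) = 0.6711; √ = 0.8192.
h = (70.6/2)·0.8192 = 28.92 m.

28.92 m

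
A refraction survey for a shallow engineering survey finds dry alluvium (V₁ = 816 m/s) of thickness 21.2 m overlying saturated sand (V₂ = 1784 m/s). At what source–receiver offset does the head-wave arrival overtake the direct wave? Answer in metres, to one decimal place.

69.5 m

x_cross = 2h·√((V₂+V₁)/(V₂−V₁)).
(V₂+V₁)/(V₂−V₁) = (1784+816)/(1784−816) = 2.6860; √ = 1.6389.
x_cross = 2·21.2·1.6389 = 69.49 m.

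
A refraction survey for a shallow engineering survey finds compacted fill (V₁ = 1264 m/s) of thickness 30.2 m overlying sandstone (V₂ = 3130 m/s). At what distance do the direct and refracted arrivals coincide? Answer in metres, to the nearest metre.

93 m

θ_c = arcsin(1264/3130) = 23.82°, so cos θ_c = 0.9148 and tᵢ = 2h cos θ_c/V₁ = 0.0437 s.
At crossover x/V₁ = x/V₂ + tᵢ ⇒ x = tᵢ/(1/V₁ − 1/V₂) = 0.04372/(7.9114e-04 − 3.1949e-04) = 92.69 m.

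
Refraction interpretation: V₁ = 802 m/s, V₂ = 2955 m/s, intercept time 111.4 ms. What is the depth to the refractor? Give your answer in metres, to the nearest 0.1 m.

46.4 m

h = tᵢ·V₁·V₂ / (2·√(V₂²−V₁²)).
√(V₂²−V₁²) = √(2955² − 802²) = 2844.1 m/s.
h = 0.1114 s × 802 × 2955 / (2 × 2844.1) = 46.41 m.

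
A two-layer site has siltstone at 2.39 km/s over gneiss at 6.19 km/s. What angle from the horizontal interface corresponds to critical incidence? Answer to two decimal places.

67.29°

At critical incidence the refracted ray runs along the interface (θ₂ = 90°), so sin θ_c = V₁/V₂.
θ_c = arcsin(2.39/6.19) = arcsin 0.3861 = 22.71°.
Measured from the interface: 90° − 22.71° = 67.29°.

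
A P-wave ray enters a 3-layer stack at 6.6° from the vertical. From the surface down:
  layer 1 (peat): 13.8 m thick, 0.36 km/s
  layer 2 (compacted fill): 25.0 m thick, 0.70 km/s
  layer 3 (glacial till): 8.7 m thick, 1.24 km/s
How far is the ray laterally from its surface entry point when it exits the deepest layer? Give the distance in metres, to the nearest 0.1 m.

11.1 m

Apply Snell's law at each interface; in layer i the horizontal offset is hᵢ·tan θᵢ.
Layer 1: θ = 6.60°; offset = 13.8·tan 6.60° = 1.597 m.
Layer 2: sin θ = 0.70·sin 6.6°/0.36 = 0.2235, θ = 12.91°; offset = 25.0·tan 12.91° = 5.732 m.
Layer 3: sin θ = 1.24·sin 6.6°/0.36 = 0.3959, θ = 23.32°; offset = 8.7·tan 23.32° = 3.751 m.
Total horizontal offset = 11.080 m.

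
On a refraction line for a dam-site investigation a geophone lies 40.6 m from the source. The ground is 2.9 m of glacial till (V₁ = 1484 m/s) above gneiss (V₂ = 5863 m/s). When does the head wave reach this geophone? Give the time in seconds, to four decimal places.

0.0107 s

θ_c = arcsin(V₁/V₂) = arcsin(1484/5863) = 14.66°, cos θ_c = 0.9674.
Intercept time tᵢ = 2h cos θ_c / V₁ = 2·2.9·0.9674/1484 = 0.00378 s.
t = x/V₂ + tᵢ = 40.6/5863 + 0.00378 = 0.01071 s.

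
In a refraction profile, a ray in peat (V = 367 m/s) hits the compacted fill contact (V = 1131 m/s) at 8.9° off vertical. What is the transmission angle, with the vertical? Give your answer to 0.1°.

28.5°

Snell's law: sin θ₂ = (V₂/V₁)·sin θ₁ = (1131/367)·sin 8.9° = 0.4768.
θ₂ = sin⁻¹(0.4768) = 28.48° (from vertical).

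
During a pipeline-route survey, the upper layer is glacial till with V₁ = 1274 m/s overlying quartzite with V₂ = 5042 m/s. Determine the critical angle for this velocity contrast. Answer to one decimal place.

14.6°

At critical incidence the refracted ray runs along the interface (θ₂ = 90°), so sin θ_c = V₁/V₂.
θ_c = arcsin(1274/5042) = arcsin 0.2527 = 14.64°.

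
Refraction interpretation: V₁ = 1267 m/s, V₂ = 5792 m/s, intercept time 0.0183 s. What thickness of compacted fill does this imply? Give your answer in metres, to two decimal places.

θ_c = arcsin(1267/5792) = 12.64°; cos θ_c = 0.9758.
tᵢ = 2h cos θ_c/V₁ ⇒ h = tᵢ·V₁/(2 cos θ_c) = 0.0183·1267/(2·0.9758) = 11.88 m.

11.88 m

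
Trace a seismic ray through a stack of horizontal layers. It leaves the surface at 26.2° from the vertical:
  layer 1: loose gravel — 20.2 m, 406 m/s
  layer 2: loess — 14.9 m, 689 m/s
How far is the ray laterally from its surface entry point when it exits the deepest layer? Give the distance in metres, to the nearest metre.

Ray parameter p = sin 26.2° / 406 m/s = 1.0875e-03 s/m.
Layer 1: θ = 26.20°; offset = 20.2·tan 26.20° = 9.940 m.
Layer 2: sin θ = p·689 = 0.7493 → θ = 48.53°; offset = 14.9·tan 48.53° = 16.857 m.
Σ offsets = 26.796 m.

27 m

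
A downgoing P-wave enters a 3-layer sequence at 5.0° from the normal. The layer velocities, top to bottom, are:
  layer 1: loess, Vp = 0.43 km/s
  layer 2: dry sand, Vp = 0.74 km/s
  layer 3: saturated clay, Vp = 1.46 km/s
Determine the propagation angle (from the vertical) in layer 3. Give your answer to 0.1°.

Ray parameter p = sin 5.0° / 0.43 = 2.0269e-01 s/km.
sin θ_3 = p·V_3 = 2.0269e-01 × 1.46 = 0.2959.
θ_3 = 17.21° from the vertical.

17.2°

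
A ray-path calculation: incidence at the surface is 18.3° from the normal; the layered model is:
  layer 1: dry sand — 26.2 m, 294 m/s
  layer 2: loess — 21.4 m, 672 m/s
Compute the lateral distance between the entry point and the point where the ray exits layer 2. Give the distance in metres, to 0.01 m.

p = sin θ₁/V₁ = sin 18.3°/294 = 1.0680e-03 s/m is conserved through the stack.
Layer 1: θ = 18.30°; offset = 26.2·tan 18.30° = 8.6648 m.
Layer 2: sin θ = p·672 = 0.7177 → θ = 45.86°; offset = 21.4·tan 45.86° = 22.0559 m.
Total horizontal offset = 30.7207 m.

30.72 m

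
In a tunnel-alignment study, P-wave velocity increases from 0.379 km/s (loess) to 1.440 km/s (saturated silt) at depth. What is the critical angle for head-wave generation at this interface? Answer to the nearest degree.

15°

Critical incidence: sin θ_c = V₁/V₂ = 0.379/1.440 = 0.2632.
θ_c = arcsin 0.2632 = 15.26°.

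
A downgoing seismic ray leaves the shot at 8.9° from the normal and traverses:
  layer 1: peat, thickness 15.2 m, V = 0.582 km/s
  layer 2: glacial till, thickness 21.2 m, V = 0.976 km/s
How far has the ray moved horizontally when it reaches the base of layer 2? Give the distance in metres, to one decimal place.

p = sin θ₁/V₁ = sin 8.9°/0.582 = 2.6583e-01 s/km is conserved through the stack.
Layer 1: θ = 8.90°; offset = 15.2·tan 8.90° = 2.380 m.
Layer 2: sin θ = p·0.976 = 0.2594 → θ = 15.04°; offset = 21.2·tan 15.04° = 5.695 m.
Total horizontal offset = 8.076 m.

8.1 m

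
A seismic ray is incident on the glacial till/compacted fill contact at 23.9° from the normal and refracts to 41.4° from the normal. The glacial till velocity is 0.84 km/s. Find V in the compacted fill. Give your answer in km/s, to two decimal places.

Snell's law: sin 23.9°/V₁ = sin 41.4°/V₂.
V₂ = V₁·sin 41.4°/sin 23.9° = 0.84 × 1.6323 = 1.37 km/s.

1.37 km/s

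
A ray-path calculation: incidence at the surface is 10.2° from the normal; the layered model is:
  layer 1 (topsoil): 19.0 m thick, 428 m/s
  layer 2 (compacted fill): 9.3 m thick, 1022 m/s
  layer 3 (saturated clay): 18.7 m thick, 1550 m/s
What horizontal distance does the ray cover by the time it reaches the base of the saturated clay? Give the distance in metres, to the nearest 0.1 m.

23.4 m

p = sin θ₁/V₁ = sin 10.2°/428 = 4.1375e-04 s/m is conserved through the stack.
Layer 1: θ = 10.20°; offset = 19.0·tan 10.20° = 3.419 m.
Layer 2: sin θ = p·1022 = 0.4229 → θ = 25.01°; offset = 9.3·tan 25.01° = 4.340 m.
Layer 3: sin θ = p·1550 = 0.6413 → θ = 39.89°; offset = 18.7·tan 39.89° = 15.630 m.
Total horizontal offset = 23.388 m.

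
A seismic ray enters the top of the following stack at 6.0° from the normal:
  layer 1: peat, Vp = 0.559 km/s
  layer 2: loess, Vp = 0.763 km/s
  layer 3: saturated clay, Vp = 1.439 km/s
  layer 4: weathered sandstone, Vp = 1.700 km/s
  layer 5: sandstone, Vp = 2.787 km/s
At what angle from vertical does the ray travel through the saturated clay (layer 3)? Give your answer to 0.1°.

Snell's law across each interface conserves sin θ / V, so sin θ_3 = V_3·sin θ₁/V₁.
sin θ_3 = 1.439 × sin 6.0° / 0.559 = 0.2691.
θ_3 = arcsin 0.2691 = 15.61°.

15.6°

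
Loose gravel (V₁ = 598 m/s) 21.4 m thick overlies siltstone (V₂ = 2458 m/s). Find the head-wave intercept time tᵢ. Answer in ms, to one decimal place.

69.4 ms

θ_c = arcsin(V₁/V₂) = arcsin(598/2458) = 14.08°; cos θ_c = 0.9700.
tᵢ = 2h·cos θ_c / V₁ = 2·21.4·0.9700 / 598 = 0.06942 s.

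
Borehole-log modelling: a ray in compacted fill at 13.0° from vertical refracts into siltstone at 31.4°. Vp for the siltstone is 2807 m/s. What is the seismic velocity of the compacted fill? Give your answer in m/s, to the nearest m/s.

1212 m/s

sin 13.0° = 0.2250; sin 31.4° = 0.5210.
V₁ = V₂·(sin θ₁/sin θ₂) = 2807·(0.2250/0.5210) = 1211.95 m/s.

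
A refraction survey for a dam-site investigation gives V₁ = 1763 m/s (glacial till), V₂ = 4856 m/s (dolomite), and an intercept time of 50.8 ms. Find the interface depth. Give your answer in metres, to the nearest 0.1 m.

h = tᵢ·V₁·V₂ / (2·√(V₂²−V₁²)).
√(V₂²−V₁²) = √(4856² − 1763²) = 4524.7 m/s.
h = 0.0508 s × 1763 × 4856 / (2 × 4524.7) = 48.06 m.

48.1 m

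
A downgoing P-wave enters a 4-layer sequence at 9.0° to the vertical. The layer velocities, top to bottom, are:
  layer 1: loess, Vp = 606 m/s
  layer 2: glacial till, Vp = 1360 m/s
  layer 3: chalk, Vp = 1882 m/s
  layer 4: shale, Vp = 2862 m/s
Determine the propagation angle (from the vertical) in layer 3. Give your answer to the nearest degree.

Ray parameter p = sin 9.0° / 606 = 2.5814e-04 s/m.
sin θ_3 = p·V_3 = 2.5814e-04 × 1882 = 0.4858.
θ_3 = arcsin 0.4858 = 29.07°.

29°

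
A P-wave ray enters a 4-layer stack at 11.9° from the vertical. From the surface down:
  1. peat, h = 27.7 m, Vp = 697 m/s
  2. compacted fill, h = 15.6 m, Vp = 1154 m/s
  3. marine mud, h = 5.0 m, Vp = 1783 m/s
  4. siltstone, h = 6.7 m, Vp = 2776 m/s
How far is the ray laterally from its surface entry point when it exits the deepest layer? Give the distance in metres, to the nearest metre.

Ray parameter p = sin 11.9° / 697 m/s = 2.9585e-04 s/m.
Layer 1: θ = 11.90°; offset = 27.7·tan 11.90° = 5.837 m.
Layer 2: sin θ = p·1154 = 0.3414 → θ = 19.96°; offset = 15.6·tan 19.96° = 5.666 m.
Layer 3: sin θ = p·1783 = 0.5275 → θ = 31.84°; offset = 5.0·tan 31.84° = 3.105 m.
Layer 4: sin θ = p·2776 = 0.8213 → θ = 55.21°; offset = 6.7·tan 55.21° = 9.644 m.
Σ offsets = 24.252 m.

24 m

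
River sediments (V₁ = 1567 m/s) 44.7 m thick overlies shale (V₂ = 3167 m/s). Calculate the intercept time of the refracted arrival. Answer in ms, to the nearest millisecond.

θ_c = arcsin(V₁/V₂) = arcsin(1567/3167) = 29.66°; cos θ_c = 0.8690.
tᵢ = 2h·cos θ_c / V₁ = 2·44.7·0.8690 / 1567 = 0.04958 s.

50 ms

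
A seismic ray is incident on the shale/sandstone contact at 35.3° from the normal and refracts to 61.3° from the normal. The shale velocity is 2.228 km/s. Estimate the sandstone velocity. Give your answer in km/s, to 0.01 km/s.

sin 35.3° = 0.5779; sin 61.3° = 0.8771.
V₂ = V₁·(sin θ₂/sin θ₁) = 2.228·(0.8771/0.5779) = 3.38 km/s.

3.38 km/s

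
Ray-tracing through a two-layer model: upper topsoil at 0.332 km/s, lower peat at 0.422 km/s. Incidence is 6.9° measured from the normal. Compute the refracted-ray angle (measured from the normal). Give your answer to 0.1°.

Snell's law: sin θ₂ = (V₂/V₁)·sin θ₁ = (0.422/0.332)·sin 6.9° = 0.1527.
θ₂ = arcsin 0.1527 = 8.78° from the normal.

8.8°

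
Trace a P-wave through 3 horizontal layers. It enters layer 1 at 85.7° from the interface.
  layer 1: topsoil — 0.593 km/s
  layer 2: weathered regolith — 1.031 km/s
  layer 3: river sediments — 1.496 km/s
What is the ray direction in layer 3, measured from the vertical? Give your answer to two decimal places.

10.90°

From the normal: θ₁ = 90° − 85.7° = 4.3°.
Snell's law across each interface conserves sin θ / V, so sin θ_3 = V_3·sin θ₁/V₁.
sin θ_3 = 1.496 × sin 4.3° / 0.593 = 0.1892.
θ_3 = 10.90° from the vertical.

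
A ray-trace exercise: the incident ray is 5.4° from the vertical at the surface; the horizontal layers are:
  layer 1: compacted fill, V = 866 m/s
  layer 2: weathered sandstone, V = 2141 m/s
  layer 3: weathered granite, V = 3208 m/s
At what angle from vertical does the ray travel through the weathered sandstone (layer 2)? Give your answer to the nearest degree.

13°

Ray parameter p = sin 5.4° / 866 = 1.0867e-04 s/m.
sin θ_2 = p·V_2 = 1.0867e-04 × 2141 = 0.2327.
θ_2 = 13.45° from the vertical.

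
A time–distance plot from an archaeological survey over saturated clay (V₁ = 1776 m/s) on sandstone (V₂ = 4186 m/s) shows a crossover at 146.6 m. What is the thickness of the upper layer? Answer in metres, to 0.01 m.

46.60 m

h = (x_cross/2)·√((V₂−V₁)/(V₂+V₁)).
(V₂−V₁)/(V₂+V₁) = (4186−1776)/(4186+1776) = 0.4042; √ = 0.6358.
h = (146.6/2)·0.6358 = 46.60 m.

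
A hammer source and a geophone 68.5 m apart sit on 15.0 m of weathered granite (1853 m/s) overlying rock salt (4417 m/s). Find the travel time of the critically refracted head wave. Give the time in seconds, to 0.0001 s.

0.0302 s

θ_c = arcsin(V₁/V₂) = arcsin(1853/4417) = 24.80°, cos θ_c = 0.9077.
Intercept time tᵢ = 2h cos θ_c / V₁ = 2·15.0·0.9077/1853 = 0.01470 s.
t = x/V₂ + tᵢ = 68.5/4417 + 0.01470 = 0.03020 s.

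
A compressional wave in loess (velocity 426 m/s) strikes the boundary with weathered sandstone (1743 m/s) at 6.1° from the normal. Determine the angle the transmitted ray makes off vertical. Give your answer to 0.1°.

sin θ₁/V₁ = sin θ₂/V₂ ⇒ sin θ₂ = 1743·sin 6.1°/426 = 1743·0.1063/426 = 0.4348.
θ₂ = sin⁻¹(0.4348) = 25.77° (from vertical).

25.8°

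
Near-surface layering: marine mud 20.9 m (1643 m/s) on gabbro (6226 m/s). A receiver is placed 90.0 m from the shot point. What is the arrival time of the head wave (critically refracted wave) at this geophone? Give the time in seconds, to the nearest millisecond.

t = x/V₂ + 2h·√(V₂²−V₁²)/(V₁V₂).
√(V₂²−V₁²) = √(6226²−1643²) = 6005.3 m/s; delay term = 2·20.9·6005.3/(1643·6226) = 0.02454 s.
t = 90.0/6226 + 0.02454 = 0.03899 s.

0.039 s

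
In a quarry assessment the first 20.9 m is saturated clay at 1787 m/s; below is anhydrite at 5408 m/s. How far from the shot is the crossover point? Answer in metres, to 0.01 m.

58.92 m

x_cross = 2h·√((V₂+V₁)/(V₂−V₁)).
(V₂+V₁)/(V₂−V₁) = (5408+1787)/(5408−1787) = 1.9870; √ = 1.4096.
x_cross = 2·20.9·1.4096 = 58.92 m.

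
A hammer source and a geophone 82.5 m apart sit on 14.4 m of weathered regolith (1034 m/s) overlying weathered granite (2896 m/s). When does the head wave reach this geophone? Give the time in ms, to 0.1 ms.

θ_c = arcsin(V₁/V₂) = arcsin(1034/2896) = 20.92°, cos θ_c = 0.9341.
Intercept time tᵢ = 2h cos θ_c / V₁ = 2·14.4·0.9341/1034 = 0.02602 s.
t = x/V₂ + tᵢ = 82.5/2896 + 0.02602 = 0.05450 s.

54.5 ms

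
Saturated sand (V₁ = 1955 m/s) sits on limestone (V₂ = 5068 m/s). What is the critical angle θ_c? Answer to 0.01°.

22.69°

Critical incidence: sin θ_c = V₁/V₂ = 1955/5068 = 0.3858.
θ_c = arcsin 0.3858 = 22.69°.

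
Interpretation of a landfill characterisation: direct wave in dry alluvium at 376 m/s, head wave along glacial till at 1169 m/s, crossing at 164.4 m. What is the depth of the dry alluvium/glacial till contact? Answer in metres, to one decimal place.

h = (x_cross/2)·√((V₂−V₁)/(V₂+V₁)).
(V₂−V₁)/(V₂+V₁) = (1169−376)/(1169+376) = 0.5133; √ = 0.7164.
h = (164.4/2)·0.7164 = 58.89 m.

58.9 m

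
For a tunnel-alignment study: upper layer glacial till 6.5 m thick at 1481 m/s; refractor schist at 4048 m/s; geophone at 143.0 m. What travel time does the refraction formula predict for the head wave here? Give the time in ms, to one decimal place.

t = x/V₂ + 2h·√(V₂²−V₁²)/(V₁V₂).
√(V₂²−V₁²) = √(4048²−1481²) = 3767.4 m/s; delay term = 2·6.5·3767.4/(1481·4048) = 0.00817 s.
t = 143.0/4048 + 0.00817 = 0.04350 s.

43.5 ms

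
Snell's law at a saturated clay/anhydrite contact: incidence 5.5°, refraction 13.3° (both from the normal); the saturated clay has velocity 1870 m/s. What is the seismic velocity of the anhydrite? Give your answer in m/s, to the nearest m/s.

4488 m/s

sin 5.5° = 0.0958; sin 13.3° = 0.2300.
V₂ = V₁·(sin θ₂/sin θ₁) = 1870·(0.2300/0.0958) = 4488.39 m/s.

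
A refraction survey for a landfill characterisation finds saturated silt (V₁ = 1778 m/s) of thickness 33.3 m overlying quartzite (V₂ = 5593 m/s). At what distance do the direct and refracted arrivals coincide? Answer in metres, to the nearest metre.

x_cross = 2h·√((V₂+V₁)/(V₂−V₁)).
(V₂+V₁)/(V₂−V₁) = (5593+1778)/(5593−1778) = 1.9321; √ = 1.3900.
x_cross = 2·33.3·1.3900 = 92.57 m.

93 m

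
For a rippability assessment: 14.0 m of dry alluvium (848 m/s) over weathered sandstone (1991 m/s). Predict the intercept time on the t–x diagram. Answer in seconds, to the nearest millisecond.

0.030 s

tᵢ = 2h·√(V₂²−V₁²)/(V₁V₂).
√(V₂²−V₁²) = √(1991²−848²) = 1801.4 m/s.
tᵢ = 2·14.0·1801.4/(848·1991) = 0.02987 s.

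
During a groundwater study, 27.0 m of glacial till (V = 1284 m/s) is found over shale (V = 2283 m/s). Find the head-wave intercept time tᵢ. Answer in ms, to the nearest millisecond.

35 ms

θ_c = arcsin(V₁/V₂) = arcsin(1284/2283) = 34.22°; cos θ_c = 0.8269.
tᵢ = 2h·cos θ_c / V₁ = 2·27.0·0.8269 / 1284 = 0.03477 s.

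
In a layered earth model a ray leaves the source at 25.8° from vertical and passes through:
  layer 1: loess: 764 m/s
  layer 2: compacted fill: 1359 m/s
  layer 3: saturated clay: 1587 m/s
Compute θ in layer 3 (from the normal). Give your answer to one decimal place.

Snell's law across each interface conserves sin θ / V, so sin θ_3 = V_3·sin θ₁/V₁.
sin θ_3 = 1587 × sin 25.8° / 764 = 0.9041.
θ_3 = 64.70° from the vertical.

64.7°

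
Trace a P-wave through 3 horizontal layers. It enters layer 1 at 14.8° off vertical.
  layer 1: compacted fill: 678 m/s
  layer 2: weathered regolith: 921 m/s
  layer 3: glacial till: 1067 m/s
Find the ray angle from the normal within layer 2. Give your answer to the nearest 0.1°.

Snell's law across each interface conserves sin θ / V, so sin θ_2 = V_2·sin θ₁/V₁.
sin θ_2 = 921 × sin 14.8° / 678 = 0.3470.
θ_2 = 20.30° from the vertical.

20.3°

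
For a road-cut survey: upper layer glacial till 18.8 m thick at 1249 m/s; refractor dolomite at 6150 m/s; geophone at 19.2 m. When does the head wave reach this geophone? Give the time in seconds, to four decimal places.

0.0326 s

θ_c = arcsin(V₁/V₂) = arcsin(1249/6150) = 11.72°, cos θ_c = 0.9792.
Intercept time tᵢ = 2h cos θ_c / V₁ = 2·18.8·0.9792/1249 = 0.02948 s.
t = x/V₂ + tᵢ = 19.2/6150 + 0.02948 = 0.03260 s.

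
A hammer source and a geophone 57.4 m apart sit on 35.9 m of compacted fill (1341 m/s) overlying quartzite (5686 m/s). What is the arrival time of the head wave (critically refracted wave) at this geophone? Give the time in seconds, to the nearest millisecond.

0.062 s

θ_c = arcsin(V₁/V₂) = arcsin(1341/5686) = 13.64°, cos θ_c = 0.9718.
Intercept time tᵢ = 2h cos θ_c / V₁ = 2·35.9·0.9718/1341 = 0.05203 s.
t = x/V₂ + tᵢ = 57.4/5686 + 0.05203 = 0.06213 s.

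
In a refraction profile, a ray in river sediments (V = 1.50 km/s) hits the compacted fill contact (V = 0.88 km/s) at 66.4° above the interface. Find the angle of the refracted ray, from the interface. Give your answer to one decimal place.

76.4°

Convert to the normal: θ₁ = 90° − 66.4° = 23.6°.
Snell's law: sin θ₂ = (V₂/V₁)·sin θ₁ = (0.88/1.50)·sin 23.6° = 0.2349.
θ₂ = arcsin 0.2349 = 13.58° from the normal.
From the interface: 90° − 13.58° = 76.42°.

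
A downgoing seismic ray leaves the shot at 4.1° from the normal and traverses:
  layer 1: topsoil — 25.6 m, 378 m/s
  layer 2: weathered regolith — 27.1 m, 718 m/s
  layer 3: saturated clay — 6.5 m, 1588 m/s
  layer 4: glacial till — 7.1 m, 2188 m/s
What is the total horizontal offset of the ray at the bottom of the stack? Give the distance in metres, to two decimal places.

10.82 m

Apply Snell's law at each interface; in layer i the horizontal offset is hᵢ·tan θᵢ.
Layer 1: θ = 4.10°; offset = 25.6·tan 4.10° = 1.8350 m.
Layer 2: sin θ = 718·sin 4.1°/378 = 0.1358, θ = 7.81°; offset = 27.1·tan 7.81° = 3.7148 m.
Layer 3: sin θ = 1588·sin 4.1°/378 = 0.3004, θ = 17.48°; offset = 6.5·tan 17.48° = 2.0469 m.
Layer 4: sin θ = 2188·sin 4.1°/378 = 0.4139, θ = 24.45°; offset = 7.1·tan 24.45° = 3.2277 m.
Summing the layer offsets gives 10.8245 m.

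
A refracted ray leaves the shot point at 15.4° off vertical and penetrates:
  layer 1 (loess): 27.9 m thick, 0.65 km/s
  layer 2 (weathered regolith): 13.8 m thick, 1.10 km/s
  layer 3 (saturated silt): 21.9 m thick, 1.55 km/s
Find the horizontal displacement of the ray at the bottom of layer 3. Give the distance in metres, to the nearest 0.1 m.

p = sin θ₁/V₁ = sin 15.4°/0.65 = 4.0855e-01 s/km is conserved through the stack.
Layer 1: θ = 15.40°; offset = 27.9·tan 15.40° = 7.685 m.
Layer 2: sin θ = p·1.10 = 0.4494 → θ = 26.71°; offset = 13.8·tan 26.71° = 6.942 m.
Layer 3: sin θ = p·1.55 = 0.6332 → θ = 39.29°; offset = 21.9·tan 39.29° = 17.919 m.
Summing the layer offsets gives 32.546 m.

32.5 m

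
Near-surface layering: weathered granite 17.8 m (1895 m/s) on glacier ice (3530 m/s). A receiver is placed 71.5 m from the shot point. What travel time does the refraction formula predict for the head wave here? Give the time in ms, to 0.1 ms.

36.1 ms

θ_c = arcsin(V₁/V₂) = arcsin(1895/3530) = 32.47°, cos θ_c = 0.8437.
Intercept time tᵢ = 2h cos θ_c / V₁ = 2·17.8·0.8437/1895 = 0.01585 s.
t = x/V₂ + tᵢ = 71.5/3530 + 0.01585 = 0.03610 s.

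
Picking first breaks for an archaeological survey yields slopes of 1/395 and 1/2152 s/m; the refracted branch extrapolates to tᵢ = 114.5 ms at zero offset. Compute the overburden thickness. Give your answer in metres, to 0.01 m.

h = tᵢ·V₁·V₂ / (2·√(V₂²−V₁²)).
√(V₂²−V₁²) = √(2152² − 395²) = 2115.4 m/s.
h = 0.1145 s × 395 × 2152 / (2 × 2115.4) = 23.00 m.

23.00 m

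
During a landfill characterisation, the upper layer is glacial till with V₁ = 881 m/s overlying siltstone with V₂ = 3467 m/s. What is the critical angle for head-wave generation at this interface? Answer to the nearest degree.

At critical incidence the refracted ray runs along the interface (θ₂ = 90°), so sin θ_c = V₁/V₂.
θ_c = arcsin(881/3467) = arcsin 0.2541 = 14.72°.

15°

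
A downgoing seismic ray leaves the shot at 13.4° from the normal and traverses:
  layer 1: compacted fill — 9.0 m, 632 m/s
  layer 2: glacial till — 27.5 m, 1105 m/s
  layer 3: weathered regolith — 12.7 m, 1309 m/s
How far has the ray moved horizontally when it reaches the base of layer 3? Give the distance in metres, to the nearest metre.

21 m

p = sin θ₁/V₁ = sin 13.4°/632 = 3.6669e-04 s/m is conserved through the stack.
Layer 1: θ = 13.40°; offset = 9.0·tan 13.40° = 2.144 m.
Layer 2: sin θ = p·1105 = 0.4052 → θ = 23.90°; offset = 27.5·tan 23.90° = 12.188 m.
Layer 3: sin θ = p·1309 = 0.4800 → θ = 28.69°; offset = 12.7·tan 28.69° = 6.949 m.
Total horizontal offset = 21.281 m.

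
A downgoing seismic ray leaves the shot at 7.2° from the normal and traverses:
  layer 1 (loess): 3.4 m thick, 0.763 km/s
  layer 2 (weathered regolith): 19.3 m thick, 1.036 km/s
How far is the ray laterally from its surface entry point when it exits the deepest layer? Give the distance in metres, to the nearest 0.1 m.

3.8 m

Ray parameter p = sin 7.2° / 0.763 km/s = 1.6426e-01 s/km.
Layer 1: θ = 7.20°; offset = 3.4·tan 7.20° = 0.430 m.
Layer 2: sin θ = p·1.036 = 0.1702 → θ = 9.80°; offset = 19.3·tan 9.80° = 3.333 m.
Summing the layer offsets gives 3.763 m.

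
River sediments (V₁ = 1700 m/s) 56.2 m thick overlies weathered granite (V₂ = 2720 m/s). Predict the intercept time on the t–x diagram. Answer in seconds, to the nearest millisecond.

0.052 s

tᵢ = 2h·√(V₂²−V₁²)/(V₁V₂).
√(V₂²−V₁²) = √(2720²−1700²) = 2123.3 m/s.
tᵢ = 2·56.2·2123.3/(1700·2720) = 0.05161 s.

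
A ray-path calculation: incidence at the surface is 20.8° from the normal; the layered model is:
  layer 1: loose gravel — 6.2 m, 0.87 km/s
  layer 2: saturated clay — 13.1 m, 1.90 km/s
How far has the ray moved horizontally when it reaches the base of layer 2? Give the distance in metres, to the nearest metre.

p = sin θ₁/V₁ = sin 20.8°/0.87 = 4.0817e-01 s/km is conserved through the stack.
Layer 1: θ = 20.80°; offset = 6.2·tan 20.80° = 2.355 m.
Layer 2: sin θ = p·1.90 = 0.7755 → θ = 50.85°; offset = 13.1·tan 50.85° = 16.092 m.
Σ offsets = 18.447 m.

18 m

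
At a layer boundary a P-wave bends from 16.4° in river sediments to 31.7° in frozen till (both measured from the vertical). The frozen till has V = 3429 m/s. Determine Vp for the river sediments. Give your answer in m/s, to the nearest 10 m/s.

Snell's law: sin 16.4°/V₁ = sin 31.7°/V₂.
V₁ = V₂·sin 16.4°/sin 31.7° = 3429 × 0.5373 = 1842.44 m/s.

1840 m/s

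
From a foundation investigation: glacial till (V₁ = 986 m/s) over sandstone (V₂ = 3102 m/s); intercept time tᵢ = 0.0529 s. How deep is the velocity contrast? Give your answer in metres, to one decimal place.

27.5 m

θ_c = arcsin(986/3102) = 18.53°; cos θ_c = 0.9481.
tᵢ = 2h cos θ_c/V₁ ⇒ h = tᵢ·V₁/(2 cos θ_c) = 0.0529·986/(2·0.9481) = 27.51 m.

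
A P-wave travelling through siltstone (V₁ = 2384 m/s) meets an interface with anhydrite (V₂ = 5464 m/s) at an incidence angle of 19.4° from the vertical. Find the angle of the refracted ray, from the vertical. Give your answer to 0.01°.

49.58°

Snell's law: sin θ₂ = (V₂/V₁)·sin θ₁ = (5464/2384)·sin 19.4° = 0.7613.
θ₂ = sin⁻¹(0.7613) = 49.58° (from vertical).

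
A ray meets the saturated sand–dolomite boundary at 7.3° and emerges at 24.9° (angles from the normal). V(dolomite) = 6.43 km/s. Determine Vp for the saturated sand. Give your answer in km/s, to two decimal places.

sin 7.3° = 0.1271; sin 24.9° = 0.4210.
V₁ = V₂·(sin θ₁/sin θ₂) = 6.43·(0.1271/0.4210) = 1.94 km/s.

1.94 km/s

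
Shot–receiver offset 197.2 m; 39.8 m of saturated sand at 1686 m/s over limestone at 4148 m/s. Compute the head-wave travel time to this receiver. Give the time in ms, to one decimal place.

t = x/V₂ + 2h·√(V₂²−V₁²)/(V₁V₂).
√(V₂²−V₁²) = √(4148²−1686²) = 3789.9 m/s; delay term = 2·39.8·3789.9/(1686·4148) = 0.04314 s.
t = 197.2/4148 + 0.04314 = 0.09068 s.

90.7 ms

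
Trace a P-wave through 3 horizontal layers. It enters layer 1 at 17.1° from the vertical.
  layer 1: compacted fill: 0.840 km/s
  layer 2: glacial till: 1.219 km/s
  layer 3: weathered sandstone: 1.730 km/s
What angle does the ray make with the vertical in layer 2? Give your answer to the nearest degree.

Ray parameter p = sin 17.1° / 0.840 = 3.5005e-01 s/km.
sin θ_2 = p·V_2 = 3.5005e-01 × 1.219 = 0.4267.
θ_2 = arcsin 0.4267 = 25.26°.

25°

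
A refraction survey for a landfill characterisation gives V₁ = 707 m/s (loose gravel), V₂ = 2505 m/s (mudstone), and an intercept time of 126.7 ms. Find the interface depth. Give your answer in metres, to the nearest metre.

h = tᵢ·V₁·V₂ / (2·√(V₂²−V₁²)).
√(V₂²−V₁²) = √(2505² − 707²) = 2403.2 m/s.
h = 0.1267 s × 707 × 2505 / (2 × 2403.2) = 46.69 m.

47 m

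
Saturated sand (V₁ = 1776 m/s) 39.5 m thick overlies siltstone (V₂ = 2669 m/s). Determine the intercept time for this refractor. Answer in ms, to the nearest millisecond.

θ_c = arcsin(V₁/V₂) = arcsin(1776/2669) = 41.71°; cos θ_c = 0.7465.
tᵢ = 2h·cos θ_c / V₁ = 2·39.5·0.7465 / 1776 = 0.03320 s.

33 ms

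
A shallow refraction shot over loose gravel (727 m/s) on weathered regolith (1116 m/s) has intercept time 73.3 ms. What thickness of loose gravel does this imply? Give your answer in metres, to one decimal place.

h = tᵢ·V₁·V₂ / (2·√(V₂²−V₁²)).
√(V₂²−V₁²) = √(1116² − 727²) = 846.7 m/s.
h = 0.0733 s × 727 × 1116 / (2 × 846.7) = 35.12 m.

35.1 m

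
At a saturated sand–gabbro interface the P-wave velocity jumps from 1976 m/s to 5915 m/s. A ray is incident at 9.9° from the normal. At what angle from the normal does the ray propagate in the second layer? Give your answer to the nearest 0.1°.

sin θ₁/V₁ = sin θ₂/V₂ ⇒ sin θ₂ = 5915·sin 9.9°/1976 = 5915·0.1719/1976 = 0.5147.
θ₂ = sin⁻¹(0.5147) = 30.97° (from vertical).

31.0°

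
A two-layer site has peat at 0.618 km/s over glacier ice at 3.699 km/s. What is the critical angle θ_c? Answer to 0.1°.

Critical incidence: sin θ_c = V₁/V₂ = 0.618/3.699 = 0.1671.
θ_c = arcsin 0.1671 = 9.62°.

9.6°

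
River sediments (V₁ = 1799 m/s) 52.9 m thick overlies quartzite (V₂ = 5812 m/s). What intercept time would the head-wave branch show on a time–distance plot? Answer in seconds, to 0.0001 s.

0.0559 s

tᵢ = 2h·√(V₂²−V₁²)/(V₁V₂).
√(V₂²−V₁²) = √(5812²−1799²) = 5526.6 m/s.
tᵢ = 2·52.9·5526.6/(1799·5812) = 0.05592 s.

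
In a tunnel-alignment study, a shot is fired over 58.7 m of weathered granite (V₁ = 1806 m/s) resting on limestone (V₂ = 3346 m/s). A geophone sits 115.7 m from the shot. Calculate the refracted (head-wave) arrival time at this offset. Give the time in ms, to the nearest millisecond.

89 ms

θ_c = arcsin(V₁/V₂) = arcsin(1806/3346) = 32.67°, cos θ_c = 0.8418.
Intercept time tᵢ = 2h cos θ_c / V₁ = 2·58.7·0.8418/1806 = 0.05472 s.
t = x/V₂ + tᵢ = 115.7/3346 + 0.05472 = 0.08930 s.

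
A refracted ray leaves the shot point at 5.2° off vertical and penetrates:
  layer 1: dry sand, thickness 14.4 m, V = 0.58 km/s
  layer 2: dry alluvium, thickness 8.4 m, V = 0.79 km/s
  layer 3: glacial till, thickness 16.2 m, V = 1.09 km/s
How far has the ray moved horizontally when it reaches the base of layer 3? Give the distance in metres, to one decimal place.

Apply Snell's law at each interface; in layer i the horizontal offset is hᵢ·tan θᵢ.
Layer 1: θ = 5.20°; offset = 14.4·tan 5.20° = 1.311 m.
Layer 2: sin θ = 0.79·sin 5.2°/0.58 = 0.1234, θ = 7.09°; offset = 8.4·tan 7.09° = 1.045 m.
Layer 3: sin θ = 1.09·sin 5.2°/0.58 = 0.1703, θ = 9.81°; offset = 16.2·tan 9.81° = 2.800 m.
Total horizontal offset = 5.156 m.

5.2 m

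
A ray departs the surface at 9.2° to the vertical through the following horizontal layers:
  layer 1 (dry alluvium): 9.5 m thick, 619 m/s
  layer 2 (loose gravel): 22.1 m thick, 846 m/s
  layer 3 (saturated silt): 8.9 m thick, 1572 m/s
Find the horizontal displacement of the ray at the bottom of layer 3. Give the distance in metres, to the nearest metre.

10 m

Apply Snell's law at each interface; in layer i the horizontal offset is hᵢ·tan θᵢ.
Layer 1: θ = 9.20°; offset = 9.5·tan 9.20° = 1.539 m.
Layer 2: sin θ = 846·sin 9.2°/619 = 0.2185, θ = 12.62°; offset = 22.1·tan 12.62° = 4.949 m.
Layer 3: sin θ = 1572·sin 9.2°/619 = 0.4060, θ = 23.96°; offset = 8.9·tan 23.96° = 3.954 m.
Σ offsets = 10.442 m.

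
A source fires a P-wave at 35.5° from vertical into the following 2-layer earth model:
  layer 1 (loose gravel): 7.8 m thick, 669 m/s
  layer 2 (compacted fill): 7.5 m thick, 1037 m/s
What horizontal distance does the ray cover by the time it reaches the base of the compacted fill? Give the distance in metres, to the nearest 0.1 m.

Ray parameter p = sin 35.5° / 669 m/s = 8.6802e-04 s/m.
Layer 1: θ = 35.50°; offset = 7.8·tan 35.50° = 5.564 m.
Layer 2: sin θ = p·1037 = 0.9001 → θ = 64.18°; offset = 7.5·tan 64.18° = 15.498 m.
Total horizontal offset = 21.061 m.

21.1 m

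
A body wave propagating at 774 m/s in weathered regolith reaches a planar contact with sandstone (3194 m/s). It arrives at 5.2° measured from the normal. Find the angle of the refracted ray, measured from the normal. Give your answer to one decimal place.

Snell's law: sin θ₂ = (V₂/V₁)·sin θ₁ = (3194/774)·sin 5.2° = 0.3740.
θ₂ = arcsin 0.3740 = 21.96° from the normal.

22.0°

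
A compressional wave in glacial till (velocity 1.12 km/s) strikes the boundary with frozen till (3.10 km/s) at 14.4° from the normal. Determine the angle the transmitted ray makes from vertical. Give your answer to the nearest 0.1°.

sin θ₁/V₁ = sin θ₂/V₂ ⇒ sin θ₂ = 3.10·sin 14.4°/1.12 = 3.10·0.2487/1.12 = 0.6883.
θ₂ = arcsin 0.6883 = 43.50° from the normal.

43.5°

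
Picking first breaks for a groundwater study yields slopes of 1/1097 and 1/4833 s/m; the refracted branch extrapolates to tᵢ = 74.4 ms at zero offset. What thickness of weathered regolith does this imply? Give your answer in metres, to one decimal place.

41.9 m

h = tᵢ·V₁·V₂ / (2·√(V₂²−V₁²)).
√(V₂²−V₁²) = √(4833² − 1097²) = 4706.9 m/s.
h = 0.0744 s × 1097 × 4833 / (2 × 4706.9) = 41.90 m.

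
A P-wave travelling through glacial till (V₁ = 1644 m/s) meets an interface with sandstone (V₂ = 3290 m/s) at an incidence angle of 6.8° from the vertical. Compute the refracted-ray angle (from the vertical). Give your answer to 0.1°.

Snell's law: sin θ₂ = (V₂/V₁)·sin θ₁ = (3290/1644)·sin 6.8° = 0.2370.
θ₂ = arcsin 0.2370 = 13.71° from the normal.

13.7°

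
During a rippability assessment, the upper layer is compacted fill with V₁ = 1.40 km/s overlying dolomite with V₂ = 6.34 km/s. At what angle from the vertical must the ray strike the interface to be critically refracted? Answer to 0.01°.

Critical incidence: sin θ_c = V₁/V₂ = 1.40/6.34 = 0.2208.
θ_c = arcsin 0.2208 = 12.76°.

12.76°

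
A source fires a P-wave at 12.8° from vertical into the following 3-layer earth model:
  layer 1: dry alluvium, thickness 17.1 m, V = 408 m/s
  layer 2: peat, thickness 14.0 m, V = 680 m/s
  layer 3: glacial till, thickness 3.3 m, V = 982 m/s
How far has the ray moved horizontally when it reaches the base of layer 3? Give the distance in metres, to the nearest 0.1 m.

p = sin θ₁/V₁ = sin 12.8°/408 = 5.4301e-04 s/m is conserved through the stack.
Layer 1: θ = 12.80°; offset = 17.1·tan 12.80° = 3.885 m.
Layer 2: sin θ = p·680 = 0.3692 → θ = 21.67°; offset = 14.0·tan 21.67° = 5.563 m.
Layer 3: sin θ = p·982 = 0.5332 → θ = 32.22°; offset = 3.3·tan 32.22° = 2.080 m.
Total horizontal offset = 11.528 m.

11.5 m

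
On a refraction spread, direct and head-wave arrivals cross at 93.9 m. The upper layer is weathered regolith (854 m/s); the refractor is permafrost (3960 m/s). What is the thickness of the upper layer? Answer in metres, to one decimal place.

37.7 m

x_cross = 2h·√((V₂+V₁)/(V₂−V₁)) → h = x_cross / (2·√((V₂+V₁)/(V₂−V₁))).
√((V₂+V₁)/(V₂−V₁)) = √((3960+854)/(3960−854)) = 1.2450.
h = 93.9 / (2·1.2450) = 37.71 m.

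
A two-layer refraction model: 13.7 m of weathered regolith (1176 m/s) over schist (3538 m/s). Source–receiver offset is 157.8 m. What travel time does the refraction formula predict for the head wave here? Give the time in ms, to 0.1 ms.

66.6 ms

t = x/V₂ + 2h·√(V₂²−V₁²)/(V₁V₂).
√(V₂²−V₁²) = √(3538²−1176²) = 3336.8 m/s; delay term = 2·13.7·3336.8/(1176·3538) = 0.02197 s.
t = 157.8/3538 + 0.02197 = 0.06658 s.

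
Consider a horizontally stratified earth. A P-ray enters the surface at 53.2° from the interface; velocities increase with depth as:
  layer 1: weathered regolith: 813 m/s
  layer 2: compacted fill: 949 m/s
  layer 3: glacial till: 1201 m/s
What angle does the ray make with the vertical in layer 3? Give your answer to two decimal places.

From the normal: θ₁ = 90° − 53.2° = 36.8°.
Snell's law across each interface conserves sin θ / V, so sin θ_3 = V_3·sin θ₁/V₁.
sin θ_3 = 1201 × sin 36.8° / 813 = 0.8849.
θ_3 = 62.24° from the vertical.

62.24°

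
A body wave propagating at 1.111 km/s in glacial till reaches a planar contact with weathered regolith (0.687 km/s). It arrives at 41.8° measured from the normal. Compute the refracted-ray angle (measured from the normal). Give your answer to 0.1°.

sin θ₁/V₁ = sin θ₂/V₂ ⇒ sin θ₂ = 0.687·sin 41.8°/1.111 = 0.687·0.6665/1.111 = 0.4122.
θ₂ = sin⁻¹(0.4122) = 24.34° (from vertical).

24.3°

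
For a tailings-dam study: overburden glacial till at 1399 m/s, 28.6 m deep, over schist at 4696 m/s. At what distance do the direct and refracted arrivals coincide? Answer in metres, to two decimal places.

θ_c = arcsin(1399/4696) = 17.33°, so cos θ_c = 0.9546 and tᵢ = 2h cos θ_c/V₁ = 0.0390 s.
At crossover x/V₁ = x/V₂ + tᵢ ⇒ x = tᵢ/(1/V₁ − 1/V₂) = 0.03903/(7.1480e-04 − 2.1295e-04) = 77.77 m.

77.77 m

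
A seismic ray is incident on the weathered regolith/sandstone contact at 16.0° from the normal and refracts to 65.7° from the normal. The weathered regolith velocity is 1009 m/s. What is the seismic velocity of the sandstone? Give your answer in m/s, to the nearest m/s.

3336 m/s

sin 16.0° = 0.2756; sin 65.7° = 0.9114.
V₂ = V₁·(sin θ₂/sin θ₁) = 1009·(0.9114/0.2756) = 3336.29 m/s.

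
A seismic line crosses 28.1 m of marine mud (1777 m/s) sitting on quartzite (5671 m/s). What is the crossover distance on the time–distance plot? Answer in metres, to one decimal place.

77.7 m

θ_c = arcsin(1777/5671) = 18.26°, so cos θ_c = 0.9496 and tᵢ = 2h cos θ_c/V₁ = 0.0300 s.
At crossover x/V₁ = x/V₂ + tᵢ ⇒ x = tᵢ/(1/V₁ − 1/V₂) = 0.03003/(5.6275e-04 − 1.7634e-04) = 77.72 m.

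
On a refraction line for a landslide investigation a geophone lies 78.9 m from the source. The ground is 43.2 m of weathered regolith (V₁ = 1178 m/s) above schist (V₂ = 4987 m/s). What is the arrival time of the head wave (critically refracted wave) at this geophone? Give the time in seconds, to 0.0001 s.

θ_c = arcsin(V₁/V₂) = arcsin(1178/4987) = 13.66°, cos θ_c = 0.9717.
Intercept time tᵢ = 2h cos θ_c / V₁ = 2·43.2·0.9717/1178 = 0.07127 s.
t = x/V₂ + tᵢ = 78.9/4987 + 0.07127 = 0.08709 s.

0.0871 s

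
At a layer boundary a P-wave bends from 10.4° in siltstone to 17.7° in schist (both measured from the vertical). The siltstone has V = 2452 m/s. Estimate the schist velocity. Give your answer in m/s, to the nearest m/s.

4130 m/s

Snell's law: sin 10.4°/V₁ = sin 17.7°/V₂.
V₂ = V₁·sin 17.7°/sin 10.4° = 2452 × 1.6842 = 4129.70 m/s.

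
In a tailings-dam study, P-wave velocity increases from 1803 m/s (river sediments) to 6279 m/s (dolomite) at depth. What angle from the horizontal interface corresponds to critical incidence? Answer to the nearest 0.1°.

73.3°

At critical incidence the refracted ray runs along the interface (θ₂ = 90°), so sin θ_c = V₁/V₂.
θ_c = arcsin(1803/6279) = arcsin 0.2871 = 16.69°.
Measured from the interface: 90° − 16.69° = 73.31°.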